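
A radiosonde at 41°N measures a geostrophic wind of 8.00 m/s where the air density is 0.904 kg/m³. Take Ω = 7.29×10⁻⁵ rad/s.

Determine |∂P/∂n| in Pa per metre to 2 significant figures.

Coriolis parameter at 41°N:
f = 2Ω sin φ = 2 × 7.29×10⁻⁵ × sin 41° = 9.57×10⁻⁵ s⁻¹
Geostrophic balance rearranged: |∂P/∂n| = f ρ V_g
|∂P/∂n| = 9.57×10⁻⁵ × 0.904 × 8.00 = 6.92×10⁻⁴ Pa/m

6.9×10⁻⁴ Pa/m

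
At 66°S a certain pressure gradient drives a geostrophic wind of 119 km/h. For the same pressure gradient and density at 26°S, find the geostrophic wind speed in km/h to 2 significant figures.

250 km/h

With the same pressure gradient and density, V_g ∝ 1/f ∝ 1/sin φ.
V₂ = V₁ · sin φ₁ / sin φ₂ = 119 × sin 66° / sin 26°
V₂ = 119 × 0.9135/0.4384 = 250 km/h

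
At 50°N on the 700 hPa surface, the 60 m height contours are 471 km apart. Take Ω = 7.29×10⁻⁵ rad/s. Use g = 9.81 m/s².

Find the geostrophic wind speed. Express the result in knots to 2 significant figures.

Coriolis parameter at 50°N:
f = 2Ω sin φ = 2 × 7.29×10⁻⁵ × sin 50° = 1.12×10⁻⁴ s⁻¹
Height gradient: |∂Z/∂n| = 60 m / 471000 m = 1.27×10⁻⁴
On a pressure surface, geostrophic balance gives V_g = (g/f)|∂Z/∂n|:
V_g = 9.81 × 1.27×10⁻⁴ / 1.12×10⁻⁴ = 11.2 m/s
Converting: 11.2 m/s × 1.944 = 22 knots

22 knots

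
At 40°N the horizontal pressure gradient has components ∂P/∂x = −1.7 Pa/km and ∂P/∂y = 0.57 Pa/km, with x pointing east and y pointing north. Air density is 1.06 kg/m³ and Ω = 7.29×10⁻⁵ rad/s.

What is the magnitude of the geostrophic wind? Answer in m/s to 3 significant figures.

18.0 m/s

Coriolis parameter at 40°N:
f = 2Ω sin φ = 2 × 7.29×10⁻⁵ × sin 40° = 9.37×10⁻⁵ s⁻¹
Component geostrophic relations (x east, y north):
u_g = −(1/(fρ)) ∂P/∂y,  v_g = (1/(fρ)) ∂P/∂x
u_g = −(0.57×10⁻³)/(9.37×10⁻⁵ × 1.06) = −5.74 m/s;  v_g = (−1.7×10⁻³)/(9.37×10⁻⁵ × 1.06) = −17.1 m/s
|V_g| = √(u_g² + v_g²) = 18.0 m/s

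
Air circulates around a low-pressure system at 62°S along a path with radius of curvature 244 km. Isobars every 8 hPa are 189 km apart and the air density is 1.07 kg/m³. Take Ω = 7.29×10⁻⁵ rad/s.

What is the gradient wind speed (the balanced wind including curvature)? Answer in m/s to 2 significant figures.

Coriolis parameter at 62°S:
f = 2Ω sin φ = 2 × 7.29×10⁻⁵ × sin 62° = 1.29×10⁻⁴ s⁻¹
Pressure gradient: |∂P/∂n| = 800 Pa / 189000 m = 4.23×10⁻³ Pa/m
Geostrophic speed: V_g = |∂P/∂n|/(fρ) = 4.23×10⁻³/(1.29×10⁻⁴ × 1.07) = 30.7 m/s
Around a low, centrifugal force acts outward with Coriolis, so pressure-gradient force balances both:
(1/ρ)|∂P/∂n| = fV + V²/R  →  V² + fR·V − fR·V_g = 0
With fR = 1.29×10⁻⁴ × 244×10³ m = 31.4 m/s:
V = [−fR + √((fR)² + 4 fR V_g)]/2 = [−31.4 + √(31.4² + 4×31.4×30.7)]/2 = 19.1 m/s
Subgeostrophic (V < V_g = 30.7 m/s), as expected around a low.

19 m/s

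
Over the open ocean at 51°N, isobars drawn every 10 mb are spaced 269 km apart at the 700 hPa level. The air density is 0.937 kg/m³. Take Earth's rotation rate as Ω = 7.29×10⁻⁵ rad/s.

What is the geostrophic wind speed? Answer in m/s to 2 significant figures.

35 m/s

Coriolis parameter at 51°N:
f = 2Ω sin φ = 2 × 7.29×10⁻⁵ × sin 51° = 1.13×10⁻⁴ s⁻¹
Pressure gradient: |∂P/∂n| = 1000 Pa / 269000 m = 3.72×10⁻³ Pa/m
Geostrophic balance (pressure-gradient force = Coriolis force):
V_g = (1/(fρ)) |∂P/∂n| = 3.72×10⁻³ / (1.13×10⁻⁴ × 0.937) = 35.0 m/s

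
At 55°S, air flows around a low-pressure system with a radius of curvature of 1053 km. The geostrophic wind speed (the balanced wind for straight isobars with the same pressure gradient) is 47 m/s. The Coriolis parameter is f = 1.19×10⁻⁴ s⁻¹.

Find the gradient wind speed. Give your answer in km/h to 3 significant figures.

131 km/h

Around a low, centrifugal force acts outward with Coriolis, so pressure-gradient force balances both:
(1/ρ)|∂P/∂n| = fV + V²/R  →  V² + fR·V − fR·V_g = 0
With fR = 1.19×10⁻⁴ × 1053×10³ m = 125 m/s:
V = [−fR + √((fR)² + 4 fR V_g)]/2 = [−125 + √(125² + 4×125×47)]/2 = 36.4 m/s
Subgeostrophic (V < V_g = 47 m/s), as expected around a low.
Converting: 36.4 m/s × 3.6 = 131 km/h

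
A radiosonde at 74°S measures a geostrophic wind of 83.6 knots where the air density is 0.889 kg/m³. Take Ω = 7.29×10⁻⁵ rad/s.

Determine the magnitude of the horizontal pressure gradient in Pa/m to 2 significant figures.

Coriolis parameter at 74°S:
f = 2Ω sin φ = 2 × 7.29×10⁻⁵ × sin 74° = 1.40×10⁻⁴ s⁻¹
Wind speed in SI: 83.6 knots = 43.0 m/s
Geostrophic balance rearranged: |∂P/∂n| = f ρ V_g
|∂P/∂n| = 1.40×10⁻⁴ × 0.889 × 43.0 = 5.36×10⁻³ Pa/m

5.4×10⁻³ Pa/m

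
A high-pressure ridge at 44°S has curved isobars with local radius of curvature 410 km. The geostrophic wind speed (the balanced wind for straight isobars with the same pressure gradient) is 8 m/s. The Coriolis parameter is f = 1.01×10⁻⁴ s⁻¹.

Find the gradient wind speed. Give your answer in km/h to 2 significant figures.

Around a high, pressure-gradient force acts outward with centrifugal, so Coriolis balances both:
fV = (1/ρ)|∂P/∂n| + V²/R  →  V² − fR·V + fR·V_g = 0
With fR = 1.01×10⁻⁴ × 410×10³ m = 41.4 m/s:
V = [fR − √((fR)² − 4 fR V_g)]/2 = [41.4 − √(41.4² − 4×41.4×8)]/2 = 10.8 m/s
Supergeostrophic (V > V_g = 8 m/s), as expected around a high.
Converting: 10.8 m/s × 3.6 = 39 km/h

39 km/h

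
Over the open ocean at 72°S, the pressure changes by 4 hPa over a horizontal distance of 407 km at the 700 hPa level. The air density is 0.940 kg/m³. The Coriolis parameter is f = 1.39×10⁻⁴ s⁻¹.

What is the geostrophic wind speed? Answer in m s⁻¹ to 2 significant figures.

7.5 m s⁻¹

Pressure gradient: |∂P/∂n| = 400 Pa / 407000 m = 9.83×10⁻⁴ Pa/m
Geostrophic balance (pressure-gradient force = Coriolis force):
V_g = (1/(fρ)) |∂P/∂n| = 9.83×10⁻⁴ / (1.39×10⁻⁴ × 0.940) = 7.52 m/s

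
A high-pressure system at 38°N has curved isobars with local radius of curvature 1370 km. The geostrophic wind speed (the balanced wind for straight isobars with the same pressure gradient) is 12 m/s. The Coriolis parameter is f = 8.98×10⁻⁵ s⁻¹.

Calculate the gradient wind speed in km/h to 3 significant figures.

Around a high, pressure-gradient force acts outward with centrifugal, so Coriolis balances both:
fV = (1/ρ)|∂P/∂n| + V²/R  →  V² − fR·V + fR·V_g = 0
With fR = 8.98×10⁻⁵ × 1370×10³ m = 123 m/s:
V = [fR − √((fR)² − 4 fR V_g)]/2 = [123 − √(123² − 4×123×12)]/2 = 13.5 m/s
Supergeostrophic (V > V_g = 12 m/s), as expected around a high.
Converting: 13.5 m/s × 3.6 = 48.5 km/h

48.5 km/h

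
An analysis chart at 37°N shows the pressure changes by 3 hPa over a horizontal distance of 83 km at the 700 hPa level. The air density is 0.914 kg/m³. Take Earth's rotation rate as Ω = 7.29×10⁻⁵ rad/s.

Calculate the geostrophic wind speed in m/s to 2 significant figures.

Coriolis parameter at 37°N:
f = 2Ω sin φ = 2 × 7.29×10⁻⁵ × sin 37° = 8.77×10⁻⁵ s⁻¹
Pressure gradient: |∂P/∂n| = 300 Pa / 83000 m = 3.61×10⁻³ Pa/m
Geostrophic balance (pressure-gradient force = Coriolis force):
V_g = (1/(fρ)) |∂P/∂n| = 3.61×10⁻³ / (8.77×10⁻⁵ × 0.914) = 45.1 m/s

45 m/s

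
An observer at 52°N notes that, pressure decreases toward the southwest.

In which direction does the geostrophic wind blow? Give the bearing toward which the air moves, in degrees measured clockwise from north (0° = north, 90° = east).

315°

The pressure-gradient force points toward the southwest (bearing 225°).
Geostrophic balance: in the Northern Hemisphere the Coriolis force deflects motion to the right, so the geostrophic wind blows 90° to the right of the pressure-gradient force (low pressure on the left).
Rotating 225° by 90° clockwise gives 315° — the wind blows toward the northwest.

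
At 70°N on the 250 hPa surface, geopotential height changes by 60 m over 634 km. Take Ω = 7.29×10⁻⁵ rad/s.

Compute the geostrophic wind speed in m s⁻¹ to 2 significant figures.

Coriolis parameter at 70°N:
f = 2Ω sin φ = 2 × 7.29×10⁻⁵ × sin 70° = 1.37×10⁻⁴ s⁻¹
Height gradient: |∂Z/∂n| = 60 m / 634000 m = 9.46×10⁻⁵
On a pressure surface, geostrophic balance gives V_g = (g/f)|∂Z/∂n|:
V_g = 9.81 × 9.46×10⁻⁵ / 1.37×10⁻⁴ = 6.78 m/s

6.8 m s⁻¹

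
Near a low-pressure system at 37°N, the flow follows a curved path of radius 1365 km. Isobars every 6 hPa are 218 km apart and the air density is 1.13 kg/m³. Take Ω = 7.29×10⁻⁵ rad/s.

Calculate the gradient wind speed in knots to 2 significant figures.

Coriolis parameter at 37°N:
f = 2Ω sin φ = 2 × 7.29×10⁻⁵ × sin 37° = 8.77×10⁻⁵ s⁻¹
Pressure gradient: |∂P/∂n| = 600 Pa / 218000 m = 2.75×10⁻³ Pa/m
Geostrophic speed: V_g = |∂P/∂n|/(fρ) = 2.75×10⁻³/(8.77×10⁻⁵ × 1.13) = 27.8 m/s
Around a low, centrifugal force acts outward with Coriolis, so pressure-gradient force balances both:
(1/ρ)|∂P/∂n| = fV + V²/R  →  V² + fR·V − fR·V_g = 0
With fR = 8.77×10⁻⁵ × 1365×10³ m = 120 m/s:
V = [−fR + √((fR)² + 4 fR V_g)]/2 = [−120 + √(120² + 4×120×27.8)]/2 = 23.2 m/s
Subgeostrophic (V < V_g = 27.8 m/s), as expected around a low.
Converting: 23.2 m/s × 1.944 = 45 knots

45 knots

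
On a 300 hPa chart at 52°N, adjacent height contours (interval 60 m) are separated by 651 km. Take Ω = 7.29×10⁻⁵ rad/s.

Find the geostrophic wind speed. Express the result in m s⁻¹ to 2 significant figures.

7.9 m s⁻¹

Coriolis parameter at 52°N:
f = 2Ω sin φ = 2 × 7.29×10⁻⁵ × sin 52° = 1.15×10⁻⁴ s⁻¹
Height gradient: |∂Z/∂n| = 60 m / 651000 m = 9.22×10⁻⁵
On a pressure surface, geostrophic balance gives V_g = (g/f)|∂Z/∂n|:
V_g = 9.81 × 9.22×10⁻⁵ / 1.15×10⁻⁴ = 7.87 m/s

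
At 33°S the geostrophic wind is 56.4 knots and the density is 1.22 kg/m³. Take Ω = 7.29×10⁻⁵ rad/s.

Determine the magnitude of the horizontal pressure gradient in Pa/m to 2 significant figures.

2.8×10⁻³ Pa/m

Coriolis parameter at 33°S:
f = 2Ω sin φ = 2 × 7.29×10⁻⁵ × sin 33° = 7.94×10⁻⁵ s⁻¹
Wind speed in SI: 56.4 knots = 29.0 m/s
Geostrophic balance rearranged: |∂P/∂n| = f ρ V_g
|∂P/∂n| = 7.94×10⁻⁵ × 1.22 × 29.0 = 2.81×10⁻³ Pa/m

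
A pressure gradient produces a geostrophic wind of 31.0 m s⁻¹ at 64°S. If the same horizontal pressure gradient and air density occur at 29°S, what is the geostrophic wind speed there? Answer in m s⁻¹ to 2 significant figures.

With the same pressure gradient and density, V_g ∝ 1/f ∝ 1/sin φ.
V₂ = V₁ · sin φ₁ / sin φ₂ = 31.0 × sin 64° / sin 29°
V₂ = 31.0 × 0.8988/0.4848 = 57 m s⁻¹

57 m s⁻¹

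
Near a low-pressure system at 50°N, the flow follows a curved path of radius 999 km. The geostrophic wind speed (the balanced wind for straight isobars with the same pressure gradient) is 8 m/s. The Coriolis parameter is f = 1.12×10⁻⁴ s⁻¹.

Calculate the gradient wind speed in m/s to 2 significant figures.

Around a low, centrifugal force acts outward with Coriolis, so pressure-gradient force balances both:
(1/ρ)|∂P/∂n| = fV + V²/R  →  V² + fR·V − fR·V_g = 0
With fR = 1.12×10⁻⁴ × 999×10³ m = 112 m/s:
V = [−fR + √((fR)² + 4 fR V_g)]/2 = [−112 + √(112² + 4×112×8)]/2 = 7.5 m/s
Subgeostrophic (V < V_g = 8 m/s), as expected around a low.

7.5 m/s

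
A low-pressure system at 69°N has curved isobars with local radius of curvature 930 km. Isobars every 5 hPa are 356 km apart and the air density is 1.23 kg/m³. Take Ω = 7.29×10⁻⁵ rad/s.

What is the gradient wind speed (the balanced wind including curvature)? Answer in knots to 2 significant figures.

Coriolis parameter at 69°N:
f = 2Ω sin φ = 2 × 7.29×10⁻⁵ × sin 69° = 1.36×10⁻⁴ s⁻¹
Pressure gradient: |∂P/∂n| = 500 Pa / 356000 m = 1.40×10⁻³ Pa/m
Geostrophic speed: V_g = |∂P/∂n|/(fρ) = 1.40×10⁻³/(1.36×10⁻⁴ × 1.23) = 8.39 m/s
Around a low, centrifugal force acts outward with Coriolis, so pressure-gradient force balances both:
(1/ρ)|∂P/∂n| = fV + V²/R  →  V² + fR·V − fR·V_g = 0
With fR = 1.36×10⁻⁴ × 930×10³ m = 127 m/s:
V = [−fR + √((fR)² + 4 fR V_g)]/2 = [−127 + √(127² + 4×127×8.39)]/2 = 7.9 m/s
Subgeostrophic (V < V_g = 8.39 m/s), as expected around a low.
Converting: 7.9 m/s × 1.944 = 15 knots

15 knots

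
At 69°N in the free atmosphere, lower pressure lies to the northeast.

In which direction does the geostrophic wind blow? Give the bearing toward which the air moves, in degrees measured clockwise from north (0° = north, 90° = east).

The pressure-gradient force points toward the northeast (bearing 045°).
Geostrophic balance: in the Northern Hemisphere the Coriolis force deflects motion to the right, so the geostrophic wind blows 90° to the right of the pressure-gradient force (low pressure on the left).
Rotating 045° by 90° clockwise gives 135° — the wind blows toward the southeast.

135°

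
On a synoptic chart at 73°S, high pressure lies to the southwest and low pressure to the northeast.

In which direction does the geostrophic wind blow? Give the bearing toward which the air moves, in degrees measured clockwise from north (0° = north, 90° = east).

315°

The pressure-gradient force points toward the northeast (bearing 045°).
Geostrophic balance: in the Southern Hemisphere the Coriolis force deflects motion to the left, so the geostrophic wind blows 90° to the left of the pressure-gradient force (low pressure on the right).
Rotating 045° by 90° counterclockwise gives 315° — the wind blows toward the northwest.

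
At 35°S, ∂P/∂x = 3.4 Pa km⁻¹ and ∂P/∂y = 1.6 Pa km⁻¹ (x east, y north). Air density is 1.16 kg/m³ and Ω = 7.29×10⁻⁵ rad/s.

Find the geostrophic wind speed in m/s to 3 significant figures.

38.7 m/s

Coriolis parameter at 35°S:
f = 2Ω sin φ = 2 × 7.29×10⁻⁵ × sin 35° = 8.36×10⁻⁵ s⁻¹
In the Southern Hemisphere f is negative: f = −8.36×10⁻⁵ s⁻¹.
Component geostrophic relations (x east, y north):
u_g = −(1/(fρ)) ∂P/∂y,  v_g = (1/(fρ)) ∂P/∂x
u_g = −(1.6×10⁻³)/(−8.36×10⁻⁵ × 1.16) = 16.5 m/s;  v_g = (3.4×10⁻³)/(−8.36×10⁻⁵ × 1.16) = −35.0 m/s
|V_g| = √(u_g² + v_g²) = 38.7 m/s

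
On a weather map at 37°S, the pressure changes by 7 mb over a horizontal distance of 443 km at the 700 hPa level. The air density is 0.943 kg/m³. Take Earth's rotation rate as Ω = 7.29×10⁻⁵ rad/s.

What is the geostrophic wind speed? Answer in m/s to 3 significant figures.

Coriolis parameter at 37°S:
f = 2Ω sin φ = 2 × 7.29×10⁻⁵ × sin 37° = 8.77×10⁻⁵ s⁻¹
Pressure gradient: |∂P/∂n| = 700 Pa / 443000 m = 1.58×10⁻³ Pa/m
Geostrophic balance (pressure-gradient force = Coriolis force):
V_g = (1/(fρ)) |∂P/∂n| = 1.58×10⁻³ / (8.77×10⁻⁵ × 0.943) = 19.1 m/s

19.1 m/s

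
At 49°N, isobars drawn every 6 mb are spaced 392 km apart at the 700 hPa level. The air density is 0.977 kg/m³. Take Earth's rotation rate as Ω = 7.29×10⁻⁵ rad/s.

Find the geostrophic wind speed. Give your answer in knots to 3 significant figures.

27.7 knots

Coriolis parameter at 49°N:
f = 2Ω sin φ = 2 × 7.29×10⁻⁵ × sin 49° = 1.10×10⁻⁴ s⁻¹
Pressure gradient: |∂P/∂n| = 600 Pa / 392000 m = 1.53×10⁻³ Pa/m
Geostrophic balance (pressure-gradient force = Coriolis force):
V_g = (1/(fρ)) |∂P/∂n| = 1.53×10⁻³ / (1.10×10⁻⁴ × 0.977) = 14.2 m/s
Converting: 14.2 m/s × 1.944 = 27.7 knots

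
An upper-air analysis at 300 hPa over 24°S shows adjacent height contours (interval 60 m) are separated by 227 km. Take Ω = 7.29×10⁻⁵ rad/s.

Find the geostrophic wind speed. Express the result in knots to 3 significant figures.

85.0 knots

Coriolis parameter at 24°S:
f = 2Ω sin φ = 2 × 7.29×10⁻⁵ × sin 24° = 5.93×10⁻⁵ s⁻¹
Height gradient: |∂Z/∂n| = 60 m / 227000 m = 2.64×10⁻⁴
On a pressure surface, geostrophic balance gives V_g = (g/f)|∂Z/∂n|:
V_g = 9.81 × 2.64×10⁻⁴ / 5.93×10⁻⁵ = 43.7 m/s
Converting: 43.7 m/s × 1.944 = 85.0 knots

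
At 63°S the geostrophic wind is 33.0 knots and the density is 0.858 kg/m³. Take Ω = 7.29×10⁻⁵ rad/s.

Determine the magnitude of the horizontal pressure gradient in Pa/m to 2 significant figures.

1.9×10⁻³ Pa/m

Coriolis parameter at 63°S:
f = 2Ω sin φ = 2 × 7.29×10⁻⁵ × sin 63° = 1.30×10⁻⁴ s⁻¹
Wind speed in SI: 33.0 knots = 17.0 m/s
Geostrophic balance rearranged: |∂P/∂n| = f ρ V_g
|∂P/∂n| = 1.30×10⁻⁴ × 0.858 × 17.0 = 1.89×10⁻³ Pa/m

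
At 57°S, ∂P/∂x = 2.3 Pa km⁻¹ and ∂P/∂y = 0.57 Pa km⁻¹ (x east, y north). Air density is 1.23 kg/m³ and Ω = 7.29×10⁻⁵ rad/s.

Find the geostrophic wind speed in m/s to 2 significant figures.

16 m/s

Coriolis parameter at 57°S:
f = 2Ω sin φ = 2 × 7.29×10⁻⁵ × sin 57° = 1.22×10⁻⁴ s⁻¹
In the Southern Hemisphere f is negative: f = −1.22×10⁻⁴ s⁻¹.
Component geostrophic relations (x east, y north):
u_g = −(1/(fρ)) ∂P/∂y,  v_g = (1/(fρ)) ∂P/∂x
u_g = −(0.57×10⁻³)/(−1.22×10⁻⁴ × 1.23) = 3.79 m/s;  v_g = (2.3×10⁻³)/(−1.22×10⁻⁴ × 1.23) = −15.3 m/s
|V_g| = √(u_g² + v_g²) = 15.8 m/s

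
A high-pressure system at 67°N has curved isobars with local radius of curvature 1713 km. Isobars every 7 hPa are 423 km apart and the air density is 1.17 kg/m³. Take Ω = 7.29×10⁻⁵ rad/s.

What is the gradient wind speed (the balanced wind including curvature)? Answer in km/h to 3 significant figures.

39.9 km/h

Coriolis parameter at 67°N:
f = 2Ω sin φ = 2 × 7.29×10⁻⁵ × sin 67° = 1.34×10⁻⁴ s⁻¹
Pressure gradient: |∂P/∂n| = 700 Pa / 423000 m = 1.65×10⁻³ Pa/m
Geostrophic speed: V_g = |∂P/∂n|/(fρ) = 1.65×10⁻³/(1.34×10⁻⁴ × 1.17) = 10.5 m/s
Around a high, pressure-gradient force acts outward with centrifugal, so Coriolis balances both:
fV = (1/ρ)|∂P/∂n| + V²/R  →  V² − fR·V + fR·V_g = 0
With fR = 1.34×10⁻⁴ × 1713×10³ m = 230 m/s:
V = [fR − √((fR)² − 4 fR V_g)]/2 = [230 − √(230² − 4×230×10.5)]/2 = 11.1 m/s
Supergeostrophic (V > V_g = 10.5 m/s), as expected around a high.
Converting: 11.1 m/s × 3.6 = 39.9 km/h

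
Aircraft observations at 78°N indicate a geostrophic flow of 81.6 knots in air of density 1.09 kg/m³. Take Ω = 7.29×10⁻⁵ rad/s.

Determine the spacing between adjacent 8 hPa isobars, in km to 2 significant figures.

120 km

Coriolis parameter at 78°N:
f = 2Ω sin φ = 2 × 7.29×10⁻⁵ × sin 78° = 1.43×10⁻⁴ s⁻¹
Wind speed in SI: 81.6 knots = 42.0 m/s
Geostrophic balance rearranged: |∂P/∂n| = f ρ V_g
|∂P/∂n| = 1.43×10⁻⁴ × 1.09 × 42.0 = 6.53×10⁻³ Pa/m
Isobar spacing: Δn = ΔP/|∂P/∂n| = 800 Pa / 6.53×10⁻³ Pa/m = 122595 m ≈ 120 km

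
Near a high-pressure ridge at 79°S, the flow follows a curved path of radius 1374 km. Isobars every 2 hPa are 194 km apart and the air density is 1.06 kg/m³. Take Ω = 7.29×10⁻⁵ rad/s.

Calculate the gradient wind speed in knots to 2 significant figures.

14 knots

Coriolis parameter at 79°S:
f = 2Ω sin φ = 2 × 7.29×10⁻⁵ × sin 79° = 1.43×10⁻⁴ s⁻¹
Pressure gradient: |∂P/∂n| = 200 Pa / 194000 m = 1.03×10⁻³ Pa/m
Geostrophic speed: V_g = |∂P/∂n|/(fρ) = 1.03×10⁻³/(1.43×10⁻⁴ × 1.06) = 6.80 m/s
Around a high, pressure-gradient force acts outward with centrifugal, so Coriolis balances both:
fV = (1/ρ)|∂P/∂n| + V²/R  →  V² − fR·V + fR·V_g = 0
With fR = 1.43×10⁻⁴ × 1374×10³ m = 197 m/s:
V = [fR − √((fR)² − 4 fR V_g)]/2 = [197 − √(197² − 4×197×6.8)]/2 = 7.05 m/s
Supergeostrophic (V > V_g = 6.8 m/s), as expected around a high.
Converting: 7.05 m/s × 1.944 = 14 knots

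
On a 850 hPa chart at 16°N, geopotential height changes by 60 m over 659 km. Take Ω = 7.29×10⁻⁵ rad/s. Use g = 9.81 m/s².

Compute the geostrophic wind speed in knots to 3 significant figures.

Coriolis parameter at 16°N:
f = 2Ω sin φ = 2 × 7.29×10⁻⁵ × sin 16° = 4.02×10⁻⁵ s⁻¹
Height gradient: |∂Z/∂n| = 60 m / 659000 m = 9.10×10⁻⁵
On a pressure surface, geostrophic balance gives V_g = (g/f)|∂Z/∂n|:
V_g = 9.81 × 9.10×10⁻⁵ / 4.02×10⁻⁵ = 22.2 m/s
Converting: 22.2 m/s × 1.944 = 43.2 knots

43.2 knots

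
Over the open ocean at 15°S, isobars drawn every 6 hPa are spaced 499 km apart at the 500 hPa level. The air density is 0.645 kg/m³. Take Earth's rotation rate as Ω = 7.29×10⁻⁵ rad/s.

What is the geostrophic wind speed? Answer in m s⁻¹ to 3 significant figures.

Coriolis parameter at 15°S:
f = 2Ω sin φ = 2 × 7.29×10⁻⁵ × sin 15° = 3.77×10⁻⁵ s⁻¹
Pressure gradient: |∂P/∂n| = 600 Pa / 499000 m = 1.20×10⁻³ Pa/m
Geostrophic balance (pressure-gradient force = Coriolis force):
V_g = (1/(fρ)) |∂P/∂n| = 1.20×10⁻³ / (3.77×10⁻⁵ × 0.645) = 49.4 m/s

49.4 m s⁻¹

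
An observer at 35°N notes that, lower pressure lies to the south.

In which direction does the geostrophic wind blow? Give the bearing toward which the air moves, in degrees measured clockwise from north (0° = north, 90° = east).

270°

The pressure-gradient force points toward the south (bearing 180°).
Geostrophic balance: in the Northern Hemisphere the Coriolis force deflects motion to the right, so the geostrophic wind blows 90° to the right of the pressure-gradient force (low pressure on the left).
Rotating 180° by 90° clockwise gives 270° — the wind blows toward the west.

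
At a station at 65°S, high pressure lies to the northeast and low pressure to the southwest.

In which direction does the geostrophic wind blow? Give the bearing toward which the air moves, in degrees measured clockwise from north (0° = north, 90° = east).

135°

The pressure-gradient force points toward the southwest (bearing 225°).
Geostrophic balance: in the Southern Hemisphere the Coriolis force deflects motion to the left, so the geostrophic wind blows 90° to the left of the pressure-gradient force (low pressure on the right).
Rotating 225° by 90° counterclockwise gives 135° — the wind blows toward the southeast.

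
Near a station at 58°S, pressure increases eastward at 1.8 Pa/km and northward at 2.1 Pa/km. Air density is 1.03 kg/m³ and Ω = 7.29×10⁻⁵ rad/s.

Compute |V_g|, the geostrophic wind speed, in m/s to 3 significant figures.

21.7 m/s

Coriolis parameter at 58°S:
f = 2Ω sin φ = 2 × 7.29×10⁻⁵ × sin 58° = 1.24×10⁻⁴ s⁻¹
In the Southern Hemisphere f is negative: f = −1.24×10⁻⁴ s⁻¹.
Component geostrophic relations (x east, y north):
u_g = −(1/(fρ)) ∂P/∂y,  v_g = (1/(fρ)) ∂P/∂x
u_g = −(2.1×10⁻³)/(−1.24×10⁻⁴ × 1.03) = 16.5 m/s;  v_g = (1.8×10⁻³)/(−1.24×10⁻⁴ × 1.03) = −14.1 m/s
|V_g| = √(u_g² + v_g²) = 21.7 m/s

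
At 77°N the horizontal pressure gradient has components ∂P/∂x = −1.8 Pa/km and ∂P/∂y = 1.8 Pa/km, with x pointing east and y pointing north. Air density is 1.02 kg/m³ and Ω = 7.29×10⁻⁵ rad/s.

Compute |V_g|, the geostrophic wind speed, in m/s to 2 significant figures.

Coriolis parameter at 77°N:
f = 2Ω sin φ = 2 × 7.29×10⁻⁵ × sin 77° = 1.42×10⁻⁴ s⁻¹
Component geostrophic relations (x east, y north):
u_g = −(1/(fρ)) ∂P/∂y,  v_g = (1/(fρ)) ∂P/∂x
u_g = −(1.8×10⁻³)/(1.42×10⁻⁴ × 1.02) = −12.4 m/s;  v_g = (−1.8×10⁻³)/(1.42×10⁻⁴ × 1.02) = −12.4 m/s
|V_g| = √(u_g² + v_g²) = 17.6 m/s

18 m/s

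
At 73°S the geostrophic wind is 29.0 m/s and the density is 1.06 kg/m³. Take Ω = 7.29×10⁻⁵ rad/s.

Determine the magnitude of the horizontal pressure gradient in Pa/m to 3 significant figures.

4.29×10⁻³ Pa/m

Coriolis parameter at 73°S:
f = 2Ω sin φ = 2 × 7.29×10⁻⁵ × sin 73° = 1.39×10⁻⁴ s⁻¹
Geostrophic balance rearranged: |∂P/∂n| = f ρ V_g
|∂P/∂n| = 1.39×10⁻⁴ × 1.06 × 29.0 = 4.29×10⁻³ Pa/m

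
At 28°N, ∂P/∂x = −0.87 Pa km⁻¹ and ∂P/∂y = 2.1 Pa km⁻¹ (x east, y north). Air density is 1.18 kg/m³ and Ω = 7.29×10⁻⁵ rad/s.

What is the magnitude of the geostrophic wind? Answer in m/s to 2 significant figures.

28 m/s

Coriolis parameter at 28°N:
f = 2Ω sin φ = 2 × 7.29×10⁻⁵ × sin 28° = 6.84×10⁻⁵ s⁻¹
Component geostrophic relations (x east, y north):
u_g = −(1/(fρ)) ∂P/∂y,  v_g = (1/(fρ)) ∂P/∂x
u_g = −(2.1×10⁻³)/(6.84×10⁻⁵ × 1.18) = −26.0 m/s;  v_g = (−0.87×10⁻³)/(6.84×10⁻⁵ × 1.18) = −10.8 m/s
|V_g| = √(u_g² + v_g²) = 28.1 m/s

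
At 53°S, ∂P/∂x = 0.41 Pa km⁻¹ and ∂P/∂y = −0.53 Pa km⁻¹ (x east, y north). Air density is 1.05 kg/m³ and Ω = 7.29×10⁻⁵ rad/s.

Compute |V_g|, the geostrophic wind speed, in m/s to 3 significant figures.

5.48 m/s

Coriolis parameter at 53°S:
f = 2Ω sin φ = 2 × 7.29×10⁻⁵ × sin 53° = 1.16×10⁻⁴ s⁻¹
In the Southern Hemisphere f is negative: f = −1.16×10⁻⁴ s⁻¹.
Component geostrophic relations (x east, y north):
u_g = −(1/(fρ)) ∂P/∂y,  v_g = (1/(fρ)) ∂P/∂x
u_g = −(−0.53×10⁻³)/(−1.16×10⁻⁴ × 1.05) = −4.33 m/s;  v_g = (0.41×10⁻³)/(−1.16×10⁻⁴ × 1.05) = −3.35 m/s
|V_g| = √(u_g² + v_g²) = 5.48 m/s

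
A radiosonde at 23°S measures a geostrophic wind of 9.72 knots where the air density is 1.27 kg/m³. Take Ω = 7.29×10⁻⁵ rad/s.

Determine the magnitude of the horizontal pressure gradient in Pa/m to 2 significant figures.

3.6×10⁻⁴ Pa/m

Coriolis parameter at 23°S:
f = 2Ω sin φ = 2 × 7.29×10⁻⁵ × sin 23° = 5.70×10⁻⁵ s⁻¹
Wind speed in SI: 9.72 knots = 5.00 m/s
Geostrophic balance rearranged: |∂P/∂n| = f ρ V_g
|∂P/∂n| = 5.70×10⁻⁵ × 1.27 × 5.00 = 3.62×10⁻⁴ Pa/m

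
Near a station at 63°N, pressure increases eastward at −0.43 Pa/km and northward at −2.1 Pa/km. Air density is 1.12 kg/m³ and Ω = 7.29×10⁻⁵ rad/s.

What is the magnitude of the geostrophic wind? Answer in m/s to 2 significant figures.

15 m/s

Coriolis parameter at 63°N:
f = 2Ω sin φ = 2 × 7.29×10⁻⁵ × sin 63° = 1.30×10⁻⁴ s⁻¹
Component geostrophic relations (x east, y north):
u_g = −(1/(fρ)) ∂P/∂y,  v_g = (1/(fρ)) ∂P/∂x
u_g = −(−2.1×10⁻³)/(1.30×10⁻⁴ × 1.12) = 14.4 m/s;  v_g = (−0.43×10⁻³)/(1.30×10⁻⁴ × 1.12) = −2.96 m/s
|V_g| = √(u_g² + v_g²) = 14.7 m/s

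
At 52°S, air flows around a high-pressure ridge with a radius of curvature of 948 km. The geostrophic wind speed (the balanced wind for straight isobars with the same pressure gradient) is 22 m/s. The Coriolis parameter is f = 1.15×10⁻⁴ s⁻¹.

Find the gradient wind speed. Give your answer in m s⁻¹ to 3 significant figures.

30.6 m s⁻¹

Around a high, pressure-gradient force acts outward with centrifugal, so Coriolis balances both:
fV = (1/ρ)|∂P/∂n| + V²/R  →  V² − fR·V + fR·V_g = 0
With fR = 1.15×10⁻⁴ × 948×10³ m = 109 m/s:
V = [fR − √((fR)² − 4 fR V_g)]/2 = [109 − √(109² − 4×109×22)]/2 = 30.6 m/s
Supergeostrophic (V > V_g = 22 m/s), as expected around a high.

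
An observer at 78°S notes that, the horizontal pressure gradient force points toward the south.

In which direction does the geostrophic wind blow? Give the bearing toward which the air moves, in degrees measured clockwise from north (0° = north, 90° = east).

090°

The pressure-gradient force points toward the south (bearing 180°).
Geostrophic balance: in the Southern Hemisphere the Coriolis force deflects motion to the left, so the geostrophic wind blows 90° to the left of the pressure-gradient force (low pressure on the right).
Rotating 180° by 90° counterclockwise gives 090° — the wind blows toward the east.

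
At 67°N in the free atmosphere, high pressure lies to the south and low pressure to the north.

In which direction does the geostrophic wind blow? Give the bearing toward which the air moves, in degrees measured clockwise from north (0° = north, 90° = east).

090°

The pressure-gradient force points toward the north (bearing 000°).
Geostrophic balance: in the Northern Hemisphere the Coriolis force deflects motion to the right, so the geostrophic wind blows 90° to the right of the pressure-gradient force (low pressure on the left).
Rotating 000° by 90° clockwise gives 090° — the wind blows toward the east.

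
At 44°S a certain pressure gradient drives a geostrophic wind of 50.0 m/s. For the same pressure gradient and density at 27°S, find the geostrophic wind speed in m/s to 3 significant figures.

76.5 m/s

With the same pressure gradient and density, V_g ∝ 1/f ∝ 1/sin φ.
V₂ = V₁ · sin φ₁ / sin φ₂ = 50.0 × sin 44° / sin 27°
V₂ = 50.0 × 0.6947/0.4540 = 76.5 m/s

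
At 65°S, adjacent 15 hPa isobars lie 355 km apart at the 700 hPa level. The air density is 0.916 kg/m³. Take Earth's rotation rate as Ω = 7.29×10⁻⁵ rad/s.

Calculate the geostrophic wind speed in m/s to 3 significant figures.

Coriolis parameter at 65°S:
f = 2Ω sin φ = 2 × 7.29×10⁻⁵ × sin 65° = 1.32×10⁻⁴ s⁻¹
Pressure gradient: |∂P/∂n| = 1500 Pa / 355000 m = 4.23×10⁻³ Pa/m
Geostrophic balance (pressure-gradient force = Coriolis force):
V_g = (1/(fρ)) |∂P/∂n| = 4.23×10⁻³ / (1.32×10⁻⁴ × 0.916) = 34.9 m/s

34.9 m/s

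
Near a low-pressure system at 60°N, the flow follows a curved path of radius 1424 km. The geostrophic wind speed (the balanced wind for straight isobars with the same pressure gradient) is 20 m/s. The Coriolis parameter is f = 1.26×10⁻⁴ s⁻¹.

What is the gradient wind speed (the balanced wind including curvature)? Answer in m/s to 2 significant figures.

18 m/s

Around a low, centrifugal force acts outward with Coriolis, so pressure-gradient force balances both:
(1/ρ)|∂P/∂n| = fV + V²/R  →  V² + fR·V − fR·V_g = 0
With fR = 1.26×10⁻⁴ × 1424×10³ m = 179 m/s:
V = [−fR + √((fR)² + 4 fR V_g)]/2 = [−179 + √(179² + 4×179×20)]/2 = 18.2 m/s
Subgeostrophic (V < V_g = 20 m/s), as expected around a low.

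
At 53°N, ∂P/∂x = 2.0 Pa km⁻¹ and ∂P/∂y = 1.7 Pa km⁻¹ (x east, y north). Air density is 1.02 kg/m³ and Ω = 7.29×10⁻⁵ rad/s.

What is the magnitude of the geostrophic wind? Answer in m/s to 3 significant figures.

22.1 m/s

Coriolis parameter at 53°N:
f = 2Ω sin φ = 2 × 7.29×10⁻⁵ × sin 53° = 1.16×10⁻⁴ s⁻¹
Component geostrophic relations (x east, y north):
u_g = −(1/(fρ)) ∂P/∂y,  v_g = (1/(fρ)) ∂P/∂x
u_g = −(1.7×10⁻³)/(1.16×10⁻⁴ × 1.02) = −14.3 m/s;  v_g = (2.0×10⁻³)/(1.16×10⁻⁴ × 1.02) = 16.8 m/s
|V_g| = √(u_g² + v_g²) = 22.1 m/s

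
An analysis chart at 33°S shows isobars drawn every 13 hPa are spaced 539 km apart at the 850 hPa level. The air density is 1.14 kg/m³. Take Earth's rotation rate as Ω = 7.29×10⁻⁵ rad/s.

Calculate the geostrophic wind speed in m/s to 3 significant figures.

Coriolis parameter at 33°S:
f = 2Ω sin φ = 2 × 7.29×10⁻⁵ × sin 33° = 7.94×10⁻⁵ s⁻¹
Pressure gradient: |∂P/∂n| = 1300 Pa / 539000 m = 2.41×10⁻³ Pa/m
Geostrophic balance (pressure-gradient force = Coriolis force):
V_g = (1/(fρ)) |∂P/∂n| = 2.41×10⁻³ / (7.94×10⁻⁵ × 1.14) = 26.6 m/s

26.6 m/s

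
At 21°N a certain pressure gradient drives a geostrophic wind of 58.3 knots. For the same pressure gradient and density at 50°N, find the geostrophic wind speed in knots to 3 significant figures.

With the same pressure gradient and density, V_g ∝ 1/f ∝ 1/sin φ.
V₂ = V₁ · sin φ₁ / sin φ₂ = 58.3 × sin 21° / sin 50°
V₂ = 58.3 × 0.3584/0.7660 = 27.3 knots

27.3 knots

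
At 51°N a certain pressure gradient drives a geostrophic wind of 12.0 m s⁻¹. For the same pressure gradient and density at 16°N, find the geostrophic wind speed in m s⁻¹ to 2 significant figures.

With the same pressure gradient and density, V_g ∝ 1/f ∝ 1/sin φ.
V₂ = V₁ · sin φ₁ / sin φ₂ = 12.0 × sin 51° / sin 16°
V₂ = 12.0 × 0.7771/0.2756 = 34 m s⁻¹

34 m s⁻¹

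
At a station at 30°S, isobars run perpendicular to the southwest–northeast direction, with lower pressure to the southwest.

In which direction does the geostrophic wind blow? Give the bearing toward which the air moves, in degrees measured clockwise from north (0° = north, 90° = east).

135°

The pressure-gradient force points toward the southwest (bearing 225°).
Geostrophic balance: in the Southern Hemisphere the Coriolis force deflects motion to the left, so the geostrophic wind blows 90° to the left of the pressure-gradient force (low pressure on the right).
Rotating 225° by 90° counterclockwise gives 135° — the wind blows toward the southeast.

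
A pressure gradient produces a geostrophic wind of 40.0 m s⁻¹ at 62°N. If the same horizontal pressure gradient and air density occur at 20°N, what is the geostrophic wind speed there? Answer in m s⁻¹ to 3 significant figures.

With the same pressure gradient and density, V_g ∝ 1/f ∝ 1/sin φ.
V₂ = V₁ · sin φ₁ / sin φ₂ = 40.0 × sin 62° / sin 20°
V₂ = 40.0 × 0.8829/0.3420 = 103 m s⁻¹

103 m s⁻¹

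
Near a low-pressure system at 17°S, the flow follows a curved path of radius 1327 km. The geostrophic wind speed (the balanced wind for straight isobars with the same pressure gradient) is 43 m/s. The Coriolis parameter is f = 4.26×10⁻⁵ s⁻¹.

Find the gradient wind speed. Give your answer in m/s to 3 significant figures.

Around a low, centrifugal force acts outward with Coriolis, so pressure-gradient force balances both:
(1/ρ)|∂P/∂n| = fV + V²/R  →  V² + fR·V − fR·V_g = 0
With fR = 4.26×10⁻⁵ × 1327×10³ m = 56.5 m/s:
V = [−fR + √((fR)² + 4 fR V_g)]/2 = [−56.5 + √(56.5² + 4×56.5×43)]/2 = 28.6 m/s
Subgeostrophic (V < V_g = 43 m/s), as expected around a low.

28.6 m/s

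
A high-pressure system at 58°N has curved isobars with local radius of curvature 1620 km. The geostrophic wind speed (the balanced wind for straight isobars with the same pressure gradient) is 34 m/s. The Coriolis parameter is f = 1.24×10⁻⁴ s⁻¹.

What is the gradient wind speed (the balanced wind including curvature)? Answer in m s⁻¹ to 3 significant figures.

Around a high, pressure-gradient force acts outward with centrifugal, so Coriolis balances both:
fV = (1/ρ)|∂P/∂n| + V²/R  →  V² − fR·V + fR·V_g = 0
With fR = 1.24×10⁻⁴ × 1620×10³ m = 201 m/s:
V = [fR − √((fR)² − 4 fR V_g)]/2 = [201 − √(201² − 4×201×34)]/2 = 43.4 m/s
Supergeostrophic (V > V_g = 34 m/s), as expected around a high.

43.4 m s⁻¹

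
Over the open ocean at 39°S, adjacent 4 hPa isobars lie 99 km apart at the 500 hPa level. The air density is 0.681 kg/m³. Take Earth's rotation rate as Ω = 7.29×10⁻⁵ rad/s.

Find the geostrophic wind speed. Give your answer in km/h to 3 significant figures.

Coriolis parameter at 39°S:
f = 2Ω sin φ = 2 × 7.29×10⁻⁵ × sin 39° = 9.18×10⁻⁵ s⁻¹
Pressure gradient: |∂P/∂n| = 400 Pa / 99000 m = 4.04×10⁻³ Pa/m
Geostrophic balance (pressure-gradient force = Coriolis force):
V_g = (1/(fρ)) |∂P/∂n| = 4.04×10⁻³ / (9.18×10⁻⁵ × 0.681) = 64.7 m/s
Converting: 64.7 m/s × 3.6 = 233 km/h

233 km/h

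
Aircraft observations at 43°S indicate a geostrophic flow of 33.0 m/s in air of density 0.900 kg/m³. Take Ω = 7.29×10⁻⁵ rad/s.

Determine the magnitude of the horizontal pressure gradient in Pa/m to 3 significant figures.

2.95×10⁻³ Pa/m

Coriolis parameter at 43°S:
f = 2Ω sin φ = 2 × 7.29×10⁻⁵ × sin 43° = 9.94×10⁻⁵ s⁻¹
Geostrophic balance rearranged: |∂P/∂n| = f ρ V_g
|∂P/∂n| = 9.94×10⁻⁵ × 0.900 × 33.0 = 2.95×10⁻³ Pa/m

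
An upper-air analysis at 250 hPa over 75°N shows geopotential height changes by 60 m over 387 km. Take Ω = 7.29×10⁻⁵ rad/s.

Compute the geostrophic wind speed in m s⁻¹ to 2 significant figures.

Coriolis parameter at 75°N:
f = 2Ω sin φ = 2 × 7.29×10⁻⁵ × sin 75° = 1.41×10⁻⁴ s⁻¹
Height gradient: |∂Z/∂n| = 60 m / 387000 m = 1.55×10⁻⁴
On a pressure surface, geostrophic balance gives V_g = (g/f)|∂Z/∂n|:
V_g = 9.81 × 1.55×10⁻⁴ / 1.41×10⁻⁴ = 10.8 m/s

11 m s⁻¹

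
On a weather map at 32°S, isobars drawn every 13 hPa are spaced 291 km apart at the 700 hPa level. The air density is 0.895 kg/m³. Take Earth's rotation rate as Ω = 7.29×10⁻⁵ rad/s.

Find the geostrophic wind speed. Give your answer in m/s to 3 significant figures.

64.6 m/s

Coriolis parameter at 32°S:
f = 2Ω sin φ = 2 × 7.29×10⁻⁵ × sin 32° = 7.73×10⁻⁵ s⁻¹
Pressure gradient: |∂P/∂n| = 1300 Pa / 291000 m = 4.47×10⁻³ Pa/m
Geostrophic balance (pressure-gradient force = Coriolis force):
V_g = (1/(fρ)) |∂P/∂n| = 4.47×10⁻³ / (7.73×10⁻⁵ × 0.895) = 64.6 m/s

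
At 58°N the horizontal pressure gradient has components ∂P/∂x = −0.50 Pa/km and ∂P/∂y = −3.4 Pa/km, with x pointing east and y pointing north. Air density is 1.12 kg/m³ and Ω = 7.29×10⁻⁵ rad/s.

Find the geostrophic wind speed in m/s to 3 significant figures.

Coriolis parameter at 58°N:
f = 2Ω sin φ = 2 × 7.29×10⁻⁵ × sin 58° = 1.24×10⁻⁴ s⁻¹
Component geostrophic relations (x east, y north):
u_g = −(1/(fρ)) ∂P/∂y,  v_g = (1/(fρ)) ∂P/∂x
u_g = −(−3.4×10⁻³)/(1.24×10⁻⁴ × 1.12) = 24.6 m/s;  v_g = (−0.50×10⁻³)/(1.24×10⁻⁴ × 1.12) = −3.61 m/s
|V_g| = √(u_g² + v_g²) = 24.8 m/s

24.8 m/s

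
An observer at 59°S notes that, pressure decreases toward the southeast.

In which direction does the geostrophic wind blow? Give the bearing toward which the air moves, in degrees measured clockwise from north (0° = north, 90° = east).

The pressure-gradient force points toward the southeast (bearing 135°).
Geostrophic balance: in the Southern Hemisphere the Coriolis force deflects motion to the left, so the geostrophic wind blows 90° to the left of the pressure-gradient force (low pressure on the right).
Rotating 135° by 90° counterclockwise gives 045° — the wind blows toward the northeast.

045°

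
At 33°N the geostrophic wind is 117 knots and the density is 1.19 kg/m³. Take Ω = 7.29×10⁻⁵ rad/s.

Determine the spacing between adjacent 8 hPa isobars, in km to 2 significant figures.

140 km

Coriolis parameter at 33°N:
f = 2Ω sin φ = 2 × 7.29×10⁻⁵ × sin 33° = 7.94×10⁻⁵ s⁻¹
Wind speed in SI: 117 knots = 60.2 m/s
Geostrophic balance rearranged: |∂P/∂n| = f ρ V_g
|∂P/∂n| = 7.94×10⁻⁵ × 1.19 × 60.2 = 5.69×10⁻³ Pa/m
Isobar spacing: Δn = ΔP/|∂P/∂n| = 800 Pa / 5.69×10⁻³ Pa/m = 140654 m ≈ 140 km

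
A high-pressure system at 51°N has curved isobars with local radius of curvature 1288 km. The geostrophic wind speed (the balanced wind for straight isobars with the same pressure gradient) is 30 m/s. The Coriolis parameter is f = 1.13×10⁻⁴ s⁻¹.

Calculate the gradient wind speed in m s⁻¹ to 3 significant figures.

42.3 m s⁻¹

Around a high, pressure-gradient force acts outward with centrifugal, so Coriolis balances both:
fV = (1/ρ)|∂P/∂n| + V²/R  →  V² − fR·V + fR·V_g = 0
With fR = 1.13×10⁻⁴ × 1288×10³ m = 146 m/s:
V = [fR − √((fR)² − 4 fR V_g)]/2 = [146 − √(146² − 4×146×30)]/2 = 42.3 m/s
Supergeostrophic (V > V_g = 30 m/s), as expected around a high.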